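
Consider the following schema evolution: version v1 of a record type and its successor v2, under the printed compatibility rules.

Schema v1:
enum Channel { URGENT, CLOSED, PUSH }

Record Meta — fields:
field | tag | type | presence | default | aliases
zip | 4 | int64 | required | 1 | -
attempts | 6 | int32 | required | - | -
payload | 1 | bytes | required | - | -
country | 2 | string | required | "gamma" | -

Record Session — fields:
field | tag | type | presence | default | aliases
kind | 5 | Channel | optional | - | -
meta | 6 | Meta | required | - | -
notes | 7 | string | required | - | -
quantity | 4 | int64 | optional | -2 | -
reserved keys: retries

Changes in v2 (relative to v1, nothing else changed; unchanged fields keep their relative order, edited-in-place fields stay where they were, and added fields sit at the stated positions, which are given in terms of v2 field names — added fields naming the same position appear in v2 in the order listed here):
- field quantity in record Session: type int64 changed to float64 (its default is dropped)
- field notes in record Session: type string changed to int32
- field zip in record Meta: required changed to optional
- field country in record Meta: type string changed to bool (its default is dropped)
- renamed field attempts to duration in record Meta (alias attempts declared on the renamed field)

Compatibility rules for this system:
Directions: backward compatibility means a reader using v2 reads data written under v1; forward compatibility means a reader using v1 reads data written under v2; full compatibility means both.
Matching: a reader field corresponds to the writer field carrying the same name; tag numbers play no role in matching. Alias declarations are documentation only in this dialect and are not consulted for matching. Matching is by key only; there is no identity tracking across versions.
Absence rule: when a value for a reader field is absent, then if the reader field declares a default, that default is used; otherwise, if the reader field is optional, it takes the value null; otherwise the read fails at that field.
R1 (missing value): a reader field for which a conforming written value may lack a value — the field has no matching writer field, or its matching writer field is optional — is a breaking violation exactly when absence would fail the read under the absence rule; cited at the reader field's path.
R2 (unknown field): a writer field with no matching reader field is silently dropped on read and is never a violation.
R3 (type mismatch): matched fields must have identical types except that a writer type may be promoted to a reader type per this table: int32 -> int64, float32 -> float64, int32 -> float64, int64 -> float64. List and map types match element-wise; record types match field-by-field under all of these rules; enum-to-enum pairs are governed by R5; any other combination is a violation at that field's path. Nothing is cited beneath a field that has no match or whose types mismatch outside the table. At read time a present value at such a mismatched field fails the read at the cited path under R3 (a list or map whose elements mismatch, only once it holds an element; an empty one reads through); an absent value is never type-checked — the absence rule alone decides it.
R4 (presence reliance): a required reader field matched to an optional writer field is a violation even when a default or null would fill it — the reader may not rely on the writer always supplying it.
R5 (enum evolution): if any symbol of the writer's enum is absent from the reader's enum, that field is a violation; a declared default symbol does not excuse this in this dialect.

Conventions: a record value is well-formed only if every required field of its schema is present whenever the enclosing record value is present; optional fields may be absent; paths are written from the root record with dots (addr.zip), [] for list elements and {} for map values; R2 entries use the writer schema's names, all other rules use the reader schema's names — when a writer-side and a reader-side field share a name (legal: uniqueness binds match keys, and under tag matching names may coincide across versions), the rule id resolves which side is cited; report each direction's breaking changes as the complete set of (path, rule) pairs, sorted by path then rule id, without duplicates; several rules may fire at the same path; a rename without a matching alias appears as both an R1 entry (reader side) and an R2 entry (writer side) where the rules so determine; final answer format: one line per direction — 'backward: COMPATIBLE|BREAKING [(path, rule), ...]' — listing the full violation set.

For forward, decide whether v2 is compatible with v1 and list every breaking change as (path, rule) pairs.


forward: BREAKING [(meta.attempts, R1), (meta.country, R3), (meta.zip, R4), (notes, R3), (quantity, R3)]

in Session below, arrows point writer -> reader
forward on Session — v1 reading data written by v2:
  kind: paired with writer kind (Channel -> Channel; writer optional)
  meta: paired with writer meta (Meta -> Meta; writer required)
  notes: paired with writer notes (int32 -> string; writer required)
  quantity: paired with writer quantity (float64 -> int64; writer optional)
  meta.zip: paired with writer meta.zip (int64 -> int64; writer optional)
  meta.attempts has no writer counterpart
  meta.payload: paired with writer meta.payload (bytes -> bytes; writer required)
  meta.country: paired with writer meta.country (bool -> string; writer required)
  leftover writer field: meta.duration
  breaking: (meta.attempts, R1)
  breaking: (meta.country, R3)
  breaking: (meta.zip, R4)
  breaking: (notes, R3)
  breaking: (quantity, R3)
  forward on Session therefore BREAKING (5)


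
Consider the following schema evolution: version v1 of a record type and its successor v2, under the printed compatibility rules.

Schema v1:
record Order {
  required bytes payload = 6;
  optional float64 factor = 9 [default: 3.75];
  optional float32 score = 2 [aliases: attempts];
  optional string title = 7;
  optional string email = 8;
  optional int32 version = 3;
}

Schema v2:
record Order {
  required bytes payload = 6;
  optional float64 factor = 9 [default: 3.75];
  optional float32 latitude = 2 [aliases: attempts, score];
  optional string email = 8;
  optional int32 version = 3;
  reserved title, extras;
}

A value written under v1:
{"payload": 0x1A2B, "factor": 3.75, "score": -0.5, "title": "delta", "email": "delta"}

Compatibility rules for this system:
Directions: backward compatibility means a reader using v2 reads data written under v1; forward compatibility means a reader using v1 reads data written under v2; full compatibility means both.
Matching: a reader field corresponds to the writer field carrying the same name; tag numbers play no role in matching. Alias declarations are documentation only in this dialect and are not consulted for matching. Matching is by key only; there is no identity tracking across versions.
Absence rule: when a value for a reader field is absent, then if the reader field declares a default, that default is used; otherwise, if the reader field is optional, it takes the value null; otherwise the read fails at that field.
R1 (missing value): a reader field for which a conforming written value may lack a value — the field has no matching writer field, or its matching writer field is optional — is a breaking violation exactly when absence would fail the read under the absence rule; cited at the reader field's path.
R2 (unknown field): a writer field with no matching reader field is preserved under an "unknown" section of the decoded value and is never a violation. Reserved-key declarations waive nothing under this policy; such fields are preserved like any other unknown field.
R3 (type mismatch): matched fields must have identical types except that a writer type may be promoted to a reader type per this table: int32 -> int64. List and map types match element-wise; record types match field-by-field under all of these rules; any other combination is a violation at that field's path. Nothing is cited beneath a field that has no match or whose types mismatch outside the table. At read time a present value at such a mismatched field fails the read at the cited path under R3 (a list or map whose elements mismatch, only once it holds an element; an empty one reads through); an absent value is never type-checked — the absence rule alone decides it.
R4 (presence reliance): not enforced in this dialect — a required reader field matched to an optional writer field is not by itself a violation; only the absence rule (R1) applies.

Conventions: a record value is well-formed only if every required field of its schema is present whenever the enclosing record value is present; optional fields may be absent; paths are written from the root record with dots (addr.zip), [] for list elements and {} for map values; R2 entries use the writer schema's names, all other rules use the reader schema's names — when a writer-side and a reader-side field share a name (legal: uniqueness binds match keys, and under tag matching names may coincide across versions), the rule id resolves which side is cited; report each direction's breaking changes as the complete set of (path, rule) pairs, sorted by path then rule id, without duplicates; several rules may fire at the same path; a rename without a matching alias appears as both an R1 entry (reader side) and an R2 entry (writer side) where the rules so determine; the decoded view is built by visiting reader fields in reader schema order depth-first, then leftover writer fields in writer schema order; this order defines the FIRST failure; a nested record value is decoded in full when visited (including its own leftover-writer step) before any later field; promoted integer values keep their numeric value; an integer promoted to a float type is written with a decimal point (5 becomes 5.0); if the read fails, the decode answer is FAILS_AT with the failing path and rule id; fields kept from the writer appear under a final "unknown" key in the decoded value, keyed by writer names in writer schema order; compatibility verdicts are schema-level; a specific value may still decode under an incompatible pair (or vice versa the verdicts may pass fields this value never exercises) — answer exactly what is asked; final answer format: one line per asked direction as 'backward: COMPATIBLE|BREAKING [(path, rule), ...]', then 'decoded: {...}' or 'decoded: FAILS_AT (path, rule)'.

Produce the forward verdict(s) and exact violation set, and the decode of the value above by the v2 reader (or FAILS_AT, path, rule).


each type pair in Order: writer, then reader
forward pass over Order, reader schema v1, writer schema v2:
  payload: bytes -> bytes, writer required; from payload
  factor: float64 -> float64, writer optional; from factor
  score: no writer-side match
  title: no writer-side match
  email: string -> string, writer optional; from email
  version: int32 -> int32, writer optional; from version
  leftover writer field: latitude
  => no violations; forward on Order: COMPATIBLE
decode (reader v2):
  payload := 0x1A2B
  factor := 3.75
  latitude := null (not supplied -> null)
  email := "delta"
  version := null (not supplied -> null)
  writer score: kept under "unknown"
  writer title: kept under "unknown"
  => decoded: {"payload": 0x1A2B, "factor": 3.75, "latitude": null, "email": "delta", "version": null, "unknown": {"score": -0.5, "title": "delta"}}

forward: COMPATIBLE []; decoded: {"payload": 0x1A2B, "factor": 3.75, "latitude": null, "email": "delta", "version": null, "unknown": {"score": -0.5, "title": "delta"}}


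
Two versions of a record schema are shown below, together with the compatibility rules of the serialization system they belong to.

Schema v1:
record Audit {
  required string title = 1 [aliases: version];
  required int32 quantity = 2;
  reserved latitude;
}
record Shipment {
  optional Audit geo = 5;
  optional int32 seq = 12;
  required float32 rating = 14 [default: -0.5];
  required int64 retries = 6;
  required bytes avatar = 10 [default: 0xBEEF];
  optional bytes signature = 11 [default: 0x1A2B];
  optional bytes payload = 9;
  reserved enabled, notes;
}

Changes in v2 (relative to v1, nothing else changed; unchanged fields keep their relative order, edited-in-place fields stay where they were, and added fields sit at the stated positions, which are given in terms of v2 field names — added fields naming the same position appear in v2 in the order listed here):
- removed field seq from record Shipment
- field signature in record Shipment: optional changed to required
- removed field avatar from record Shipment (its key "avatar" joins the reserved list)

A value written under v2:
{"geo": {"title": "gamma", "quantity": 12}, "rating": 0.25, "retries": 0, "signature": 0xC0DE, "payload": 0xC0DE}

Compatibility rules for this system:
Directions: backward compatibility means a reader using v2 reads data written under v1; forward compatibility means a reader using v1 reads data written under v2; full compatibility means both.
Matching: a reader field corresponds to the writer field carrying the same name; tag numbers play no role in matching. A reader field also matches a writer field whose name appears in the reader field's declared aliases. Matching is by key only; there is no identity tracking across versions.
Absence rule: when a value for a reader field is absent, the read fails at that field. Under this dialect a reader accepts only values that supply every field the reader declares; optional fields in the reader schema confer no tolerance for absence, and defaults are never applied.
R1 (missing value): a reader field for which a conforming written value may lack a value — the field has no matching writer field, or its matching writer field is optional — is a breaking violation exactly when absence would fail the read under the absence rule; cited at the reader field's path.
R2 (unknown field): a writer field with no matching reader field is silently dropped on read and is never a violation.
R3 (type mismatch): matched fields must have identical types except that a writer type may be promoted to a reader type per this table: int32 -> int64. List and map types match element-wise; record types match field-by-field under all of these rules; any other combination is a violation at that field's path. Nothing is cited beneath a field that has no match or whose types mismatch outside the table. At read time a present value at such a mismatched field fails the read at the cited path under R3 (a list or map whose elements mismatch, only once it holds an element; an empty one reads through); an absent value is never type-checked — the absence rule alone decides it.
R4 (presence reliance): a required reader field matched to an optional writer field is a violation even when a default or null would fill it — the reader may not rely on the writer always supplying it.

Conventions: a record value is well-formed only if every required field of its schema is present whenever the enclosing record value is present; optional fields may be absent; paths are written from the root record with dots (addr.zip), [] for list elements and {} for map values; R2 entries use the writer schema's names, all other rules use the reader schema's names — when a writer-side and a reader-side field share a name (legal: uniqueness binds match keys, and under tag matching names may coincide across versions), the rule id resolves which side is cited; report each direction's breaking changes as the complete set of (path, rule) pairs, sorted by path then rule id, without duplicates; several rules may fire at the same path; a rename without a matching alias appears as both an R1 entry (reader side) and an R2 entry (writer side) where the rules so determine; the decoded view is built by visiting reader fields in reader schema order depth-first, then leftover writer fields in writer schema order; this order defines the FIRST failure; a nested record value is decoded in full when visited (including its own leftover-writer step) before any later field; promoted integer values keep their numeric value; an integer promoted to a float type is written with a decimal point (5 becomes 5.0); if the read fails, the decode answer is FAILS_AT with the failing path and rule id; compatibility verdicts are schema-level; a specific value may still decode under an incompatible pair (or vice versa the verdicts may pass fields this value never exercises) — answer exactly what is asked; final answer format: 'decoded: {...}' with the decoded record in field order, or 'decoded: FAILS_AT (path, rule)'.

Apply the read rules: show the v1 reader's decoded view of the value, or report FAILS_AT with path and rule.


decoded: FAILS_AT (seq, R1)

the writer's type comes first in each Shipment pair
decode walk for Shipment under reader schema v1:
  geo.title := "gamma"
  geo.quantity := 12
  read fails at seq under R1 (no fill)
  => FAILS_AT (seq, R1)
the rest of the Shipment diff is inert for this question:
  field signature in record Shipment: optional changed to required -> a verdict-level change on Shipment — the shown value reads the same
  removed field avatar from record Shipment (its key "avatar" joins the reserved list) -> a verdict-level change on Shipment — the shown value reads the same


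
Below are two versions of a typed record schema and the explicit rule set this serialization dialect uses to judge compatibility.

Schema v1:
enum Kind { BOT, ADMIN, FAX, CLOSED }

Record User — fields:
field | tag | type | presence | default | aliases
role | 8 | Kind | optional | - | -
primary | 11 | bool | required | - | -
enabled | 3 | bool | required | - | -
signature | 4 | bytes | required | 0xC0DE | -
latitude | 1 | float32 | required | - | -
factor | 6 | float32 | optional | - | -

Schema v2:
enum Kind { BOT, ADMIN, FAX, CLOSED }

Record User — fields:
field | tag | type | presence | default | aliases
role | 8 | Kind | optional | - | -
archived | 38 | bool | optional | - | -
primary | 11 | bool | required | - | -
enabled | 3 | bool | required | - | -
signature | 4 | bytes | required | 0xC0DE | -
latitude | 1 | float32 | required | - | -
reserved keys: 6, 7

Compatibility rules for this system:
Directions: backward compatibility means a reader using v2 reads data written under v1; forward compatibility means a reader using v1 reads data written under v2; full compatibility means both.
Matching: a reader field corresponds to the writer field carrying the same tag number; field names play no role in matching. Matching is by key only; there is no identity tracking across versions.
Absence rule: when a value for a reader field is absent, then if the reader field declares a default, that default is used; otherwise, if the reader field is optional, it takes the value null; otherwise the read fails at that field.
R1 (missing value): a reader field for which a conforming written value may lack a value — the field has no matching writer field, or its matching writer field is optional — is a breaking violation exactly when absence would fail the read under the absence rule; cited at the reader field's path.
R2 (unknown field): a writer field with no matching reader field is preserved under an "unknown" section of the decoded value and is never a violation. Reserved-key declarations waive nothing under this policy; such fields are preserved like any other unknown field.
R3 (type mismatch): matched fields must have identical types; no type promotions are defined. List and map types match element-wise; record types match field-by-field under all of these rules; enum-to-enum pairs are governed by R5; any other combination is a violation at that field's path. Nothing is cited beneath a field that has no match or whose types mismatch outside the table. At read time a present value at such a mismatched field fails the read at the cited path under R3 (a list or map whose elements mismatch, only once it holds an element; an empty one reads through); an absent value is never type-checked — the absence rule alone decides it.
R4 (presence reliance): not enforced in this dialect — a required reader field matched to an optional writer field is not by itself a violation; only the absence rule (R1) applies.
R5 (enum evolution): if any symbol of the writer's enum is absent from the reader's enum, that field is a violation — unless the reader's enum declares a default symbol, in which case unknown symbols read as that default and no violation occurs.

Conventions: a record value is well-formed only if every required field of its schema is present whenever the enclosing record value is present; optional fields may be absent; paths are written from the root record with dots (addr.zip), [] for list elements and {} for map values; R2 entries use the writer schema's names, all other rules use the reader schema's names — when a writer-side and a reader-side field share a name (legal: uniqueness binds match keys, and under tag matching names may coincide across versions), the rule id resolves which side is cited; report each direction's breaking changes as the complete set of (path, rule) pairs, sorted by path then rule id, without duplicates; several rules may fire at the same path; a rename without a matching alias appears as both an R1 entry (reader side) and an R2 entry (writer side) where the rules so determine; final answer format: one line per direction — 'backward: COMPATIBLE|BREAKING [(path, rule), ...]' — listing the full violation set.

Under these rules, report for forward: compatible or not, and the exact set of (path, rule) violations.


the writer's type comes first in each User pair
forward for User (reader v1, writer v2):
  role <- role (Kind -> Kind, writer optional)
  primary <- primary (bool -> bool, writer required)
  enabled <- enabled (bool -> bool, writer required)
  signature <- signature (bytes -> bytes, writer required)
  latitude <- latitude (float32 -> float32, writer required)
  factor: no writer match
  leftover writer field: archived
  => forward verdict for User: COMPATIBLE, no violations
remaining User differences; none change what is asked:
  removed field factor from record User (its key 6 joins the reserved list) -> triggers nothing under User's printed rules — same verdict
  added field archived to record User: optional bool, tag 38 (in v2 it sits immediately before primary) -> triggers nothing under User's printed rules — same verdict

forward: COMPATIBLE []


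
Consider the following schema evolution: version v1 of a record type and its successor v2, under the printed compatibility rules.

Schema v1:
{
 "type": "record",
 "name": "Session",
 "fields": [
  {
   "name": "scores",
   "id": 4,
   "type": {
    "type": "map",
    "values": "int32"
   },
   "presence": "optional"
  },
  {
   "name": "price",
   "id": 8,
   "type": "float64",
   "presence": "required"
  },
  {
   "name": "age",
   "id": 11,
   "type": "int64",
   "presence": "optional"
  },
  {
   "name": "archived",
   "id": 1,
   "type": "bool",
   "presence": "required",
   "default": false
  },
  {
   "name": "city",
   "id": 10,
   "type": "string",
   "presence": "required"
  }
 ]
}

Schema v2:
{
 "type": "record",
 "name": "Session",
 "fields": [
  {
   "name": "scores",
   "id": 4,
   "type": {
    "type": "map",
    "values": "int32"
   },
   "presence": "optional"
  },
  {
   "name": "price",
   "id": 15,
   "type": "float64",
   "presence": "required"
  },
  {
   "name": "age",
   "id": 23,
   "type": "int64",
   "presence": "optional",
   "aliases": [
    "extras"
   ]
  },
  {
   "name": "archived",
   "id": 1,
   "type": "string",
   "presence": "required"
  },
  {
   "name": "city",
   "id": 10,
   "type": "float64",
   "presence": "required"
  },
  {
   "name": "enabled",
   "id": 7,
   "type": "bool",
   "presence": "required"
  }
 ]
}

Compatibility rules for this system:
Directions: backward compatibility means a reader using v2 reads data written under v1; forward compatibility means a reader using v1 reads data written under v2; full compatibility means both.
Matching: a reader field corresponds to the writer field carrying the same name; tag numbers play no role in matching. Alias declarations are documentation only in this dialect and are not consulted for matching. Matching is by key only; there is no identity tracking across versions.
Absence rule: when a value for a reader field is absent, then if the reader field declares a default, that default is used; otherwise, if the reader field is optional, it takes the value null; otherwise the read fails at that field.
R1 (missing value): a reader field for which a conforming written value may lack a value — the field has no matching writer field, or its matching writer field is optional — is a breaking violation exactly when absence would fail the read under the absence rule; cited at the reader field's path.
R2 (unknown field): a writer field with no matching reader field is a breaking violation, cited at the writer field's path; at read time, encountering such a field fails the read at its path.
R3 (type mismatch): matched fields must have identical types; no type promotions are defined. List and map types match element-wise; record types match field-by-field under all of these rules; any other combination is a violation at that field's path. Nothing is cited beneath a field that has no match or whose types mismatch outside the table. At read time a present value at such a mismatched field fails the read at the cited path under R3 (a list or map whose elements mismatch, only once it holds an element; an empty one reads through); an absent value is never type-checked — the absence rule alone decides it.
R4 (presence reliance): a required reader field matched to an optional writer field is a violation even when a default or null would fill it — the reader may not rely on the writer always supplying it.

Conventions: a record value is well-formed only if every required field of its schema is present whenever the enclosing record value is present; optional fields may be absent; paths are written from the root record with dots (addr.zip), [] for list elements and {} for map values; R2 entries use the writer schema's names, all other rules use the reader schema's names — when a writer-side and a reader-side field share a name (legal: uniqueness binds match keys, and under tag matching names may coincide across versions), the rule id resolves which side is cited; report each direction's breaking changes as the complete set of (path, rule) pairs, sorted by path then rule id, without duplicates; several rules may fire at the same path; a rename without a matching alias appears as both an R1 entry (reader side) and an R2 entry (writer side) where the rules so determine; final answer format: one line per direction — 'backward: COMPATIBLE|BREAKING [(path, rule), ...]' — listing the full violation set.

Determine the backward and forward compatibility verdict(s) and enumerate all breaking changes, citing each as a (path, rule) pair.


backward: BREAKING [(archived, R3), (city, R3), (enabled, R1)]; forward: BREAKING [(archived, R3), (city, R3), (enabled, R2)]

the writer's type comes first in each Session pair
backward on Session — v2 reading data written by v1:
  scores: map<string, int32> -> map<string, int32>, writer optional; from scores
  price: float64 -> float64, writer required; from price
  age: int64 -> int64, writer optional; from age
  archived: bool -> string, writer required; from archived
  city: string -> float64, writer required; from city
  no writer field matches reader enabled
  rule R3 violated at archived
  rule R3 violated at city
  rule R1 violated at enabled
  => 3 violation(s): backward is BREAKING for Session
forward on Session — v1 reading data written by v2:
  scores: map<string, int32> -> map<string, int32>, writer optional; from scores
  price: float64 -> float64, writer required; from price
  age: int64 -> int64, writer optional; from age
  archived: string -> bool, writer required; from archived
  city: float64 -> string, writer required; from city
  writer enabled: unknown to reader
  rule R3 violated at archived
  rule R3 violated at city
  rule R2 violated at enabled
  => 3 violation(s): forward is BREAKING for Session


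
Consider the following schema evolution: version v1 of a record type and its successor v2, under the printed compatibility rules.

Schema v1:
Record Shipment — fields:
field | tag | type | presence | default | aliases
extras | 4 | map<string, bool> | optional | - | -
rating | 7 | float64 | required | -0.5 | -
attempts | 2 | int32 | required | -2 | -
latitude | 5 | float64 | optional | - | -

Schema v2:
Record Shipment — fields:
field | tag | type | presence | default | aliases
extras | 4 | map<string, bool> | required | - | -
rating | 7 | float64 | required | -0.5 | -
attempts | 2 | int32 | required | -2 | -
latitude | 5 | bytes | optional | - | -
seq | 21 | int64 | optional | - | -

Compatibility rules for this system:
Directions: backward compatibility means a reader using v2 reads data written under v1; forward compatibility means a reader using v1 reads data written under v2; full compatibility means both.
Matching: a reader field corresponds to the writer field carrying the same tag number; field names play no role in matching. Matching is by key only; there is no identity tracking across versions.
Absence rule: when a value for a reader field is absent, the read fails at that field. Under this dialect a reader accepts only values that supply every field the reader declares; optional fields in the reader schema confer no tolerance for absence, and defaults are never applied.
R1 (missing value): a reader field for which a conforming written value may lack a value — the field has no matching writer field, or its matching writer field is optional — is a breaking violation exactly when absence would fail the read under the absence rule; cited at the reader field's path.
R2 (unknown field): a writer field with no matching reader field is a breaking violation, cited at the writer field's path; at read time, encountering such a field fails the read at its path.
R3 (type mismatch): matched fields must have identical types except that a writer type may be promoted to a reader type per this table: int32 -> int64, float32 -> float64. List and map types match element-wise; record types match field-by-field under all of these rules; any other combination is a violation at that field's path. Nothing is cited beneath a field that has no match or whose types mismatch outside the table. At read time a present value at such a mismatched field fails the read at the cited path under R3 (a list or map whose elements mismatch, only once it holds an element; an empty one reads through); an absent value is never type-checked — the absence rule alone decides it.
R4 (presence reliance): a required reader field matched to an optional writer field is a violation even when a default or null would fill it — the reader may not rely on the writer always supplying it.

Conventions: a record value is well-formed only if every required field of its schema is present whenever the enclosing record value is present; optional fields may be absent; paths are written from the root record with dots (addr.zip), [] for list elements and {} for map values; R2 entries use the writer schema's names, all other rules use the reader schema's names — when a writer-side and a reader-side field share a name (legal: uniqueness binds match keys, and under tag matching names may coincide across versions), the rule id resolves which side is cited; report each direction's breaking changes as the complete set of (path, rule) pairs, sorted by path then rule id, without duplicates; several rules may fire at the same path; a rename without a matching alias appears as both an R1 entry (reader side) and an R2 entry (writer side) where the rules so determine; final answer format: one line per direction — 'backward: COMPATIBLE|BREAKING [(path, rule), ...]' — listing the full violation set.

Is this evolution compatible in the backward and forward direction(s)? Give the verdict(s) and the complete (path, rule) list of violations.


backward: BREAKING [(extras, R1), (extras, R4), (latitude, R1), (latitude, R3), (seq, R1)]; forward: BREAKING [(latitude, R1), (latitude, R3), (seq, R2)]

in Shipment below, arrows point writer -> reader
checking backward for Shipment: reader v2 against writer v1:
  extras: map<string, bool> -> map<string, bool>, writer optional; from extras
  rating: float64 -> float64, writer required; from rating
  attempts: int32 -> int32, writer required; from attempts
  latitude: float64 -> bytes, writer optional; from latitude
  no writer field matches reader seq
  rule R1 violated at extras
  rule R4 violated at extras
  rule R1 violated at latitude
  rule R3 violated at latitude
  rule R1 violated at seq
  => 5 violation(s): backward is BREAKING for Shipment
checking forward for Shipment: reader v1 against writer v2:
  extras: map<string, bool> -> map<string, bool>, writer required; from extras
  rating: float64 -> float64, writer required; from rating
  attempts: int32 -> int32, writer required; from attempts
  latitude: bytes -> float64, writer optional; from latitude
  writer field seq has no reader counterpart
  rule R1 violated at latitude
  rule R3 violated at latitude
  rule R2 violated at seq
  => 3 violation(s): forward is BREAKING for Shipment


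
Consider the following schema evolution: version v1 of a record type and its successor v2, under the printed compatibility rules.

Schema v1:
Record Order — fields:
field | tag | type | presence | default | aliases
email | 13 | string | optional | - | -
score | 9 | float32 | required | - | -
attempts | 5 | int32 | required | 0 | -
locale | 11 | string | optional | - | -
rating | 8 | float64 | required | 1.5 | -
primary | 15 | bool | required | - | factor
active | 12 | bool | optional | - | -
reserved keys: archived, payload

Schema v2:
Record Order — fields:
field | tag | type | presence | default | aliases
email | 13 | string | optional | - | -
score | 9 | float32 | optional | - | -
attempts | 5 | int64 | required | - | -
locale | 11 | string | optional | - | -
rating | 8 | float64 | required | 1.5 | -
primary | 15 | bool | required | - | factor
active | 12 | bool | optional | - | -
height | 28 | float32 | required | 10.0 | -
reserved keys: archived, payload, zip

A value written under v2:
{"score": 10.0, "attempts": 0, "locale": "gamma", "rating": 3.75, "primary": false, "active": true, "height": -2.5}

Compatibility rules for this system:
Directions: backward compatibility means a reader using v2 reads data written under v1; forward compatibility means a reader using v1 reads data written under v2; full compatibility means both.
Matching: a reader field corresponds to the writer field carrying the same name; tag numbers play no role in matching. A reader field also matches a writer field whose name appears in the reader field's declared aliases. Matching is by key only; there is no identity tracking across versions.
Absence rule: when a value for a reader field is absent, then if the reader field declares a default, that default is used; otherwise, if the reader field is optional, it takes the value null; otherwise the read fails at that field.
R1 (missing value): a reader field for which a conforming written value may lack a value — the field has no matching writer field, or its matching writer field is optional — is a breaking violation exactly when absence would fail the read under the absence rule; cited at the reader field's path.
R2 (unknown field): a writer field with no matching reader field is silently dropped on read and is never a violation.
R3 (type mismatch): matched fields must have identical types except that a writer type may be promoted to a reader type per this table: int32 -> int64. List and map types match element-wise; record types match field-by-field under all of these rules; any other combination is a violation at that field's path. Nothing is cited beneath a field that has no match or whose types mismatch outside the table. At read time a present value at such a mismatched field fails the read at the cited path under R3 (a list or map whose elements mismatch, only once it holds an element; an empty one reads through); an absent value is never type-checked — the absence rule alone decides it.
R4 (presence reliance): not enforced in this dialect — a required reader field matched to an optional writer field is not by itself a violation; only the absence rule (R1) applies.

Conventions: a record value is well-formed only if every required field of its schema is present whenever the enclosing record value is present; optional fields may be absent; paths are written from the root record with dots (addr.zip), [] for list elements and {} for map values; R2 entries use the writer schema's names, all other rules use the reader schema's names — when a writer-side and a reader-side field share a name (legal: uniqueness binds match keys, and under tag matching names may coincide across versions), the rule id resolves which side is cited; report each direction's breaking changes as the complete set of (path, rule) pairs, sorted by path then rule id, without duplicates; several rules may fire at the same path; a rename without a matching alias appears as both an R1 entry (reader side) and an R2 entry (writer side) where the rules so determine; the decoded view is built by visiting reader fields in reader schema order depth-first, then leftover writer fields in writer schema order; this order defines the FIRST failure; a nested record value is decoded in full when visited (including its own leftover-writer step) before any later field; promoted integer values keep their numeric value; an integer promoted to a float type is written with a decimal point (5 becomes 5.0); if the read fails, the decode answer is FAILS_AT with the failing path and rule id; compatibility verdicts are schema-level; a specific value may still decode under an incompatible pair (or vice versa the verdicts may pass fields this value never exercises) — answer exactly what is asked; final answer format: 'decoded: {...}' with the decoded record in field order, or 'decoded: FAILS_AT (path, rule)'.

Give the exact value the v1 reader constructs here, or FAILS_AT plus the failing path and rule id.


decoded: FAILS_AT (attempts, R3)

in Order below, arrows point writer -> reader
migrating the Order value to v1:
  email := null (not supplied -> null)
  score := 10.0
  read fails at attempts under R3
  => FAILS_AT (attempts, R3)
diffs on Order not affecting the asked answer:
  field score in record Order: required changed to optional -> a verdict-level change on Order — the shown value reads the same
  added field height to record Order: required float32, tag 28, default 10.0 (in v2 it sits last) -> no rule fires on it and the decoded Order view is identical with or without it


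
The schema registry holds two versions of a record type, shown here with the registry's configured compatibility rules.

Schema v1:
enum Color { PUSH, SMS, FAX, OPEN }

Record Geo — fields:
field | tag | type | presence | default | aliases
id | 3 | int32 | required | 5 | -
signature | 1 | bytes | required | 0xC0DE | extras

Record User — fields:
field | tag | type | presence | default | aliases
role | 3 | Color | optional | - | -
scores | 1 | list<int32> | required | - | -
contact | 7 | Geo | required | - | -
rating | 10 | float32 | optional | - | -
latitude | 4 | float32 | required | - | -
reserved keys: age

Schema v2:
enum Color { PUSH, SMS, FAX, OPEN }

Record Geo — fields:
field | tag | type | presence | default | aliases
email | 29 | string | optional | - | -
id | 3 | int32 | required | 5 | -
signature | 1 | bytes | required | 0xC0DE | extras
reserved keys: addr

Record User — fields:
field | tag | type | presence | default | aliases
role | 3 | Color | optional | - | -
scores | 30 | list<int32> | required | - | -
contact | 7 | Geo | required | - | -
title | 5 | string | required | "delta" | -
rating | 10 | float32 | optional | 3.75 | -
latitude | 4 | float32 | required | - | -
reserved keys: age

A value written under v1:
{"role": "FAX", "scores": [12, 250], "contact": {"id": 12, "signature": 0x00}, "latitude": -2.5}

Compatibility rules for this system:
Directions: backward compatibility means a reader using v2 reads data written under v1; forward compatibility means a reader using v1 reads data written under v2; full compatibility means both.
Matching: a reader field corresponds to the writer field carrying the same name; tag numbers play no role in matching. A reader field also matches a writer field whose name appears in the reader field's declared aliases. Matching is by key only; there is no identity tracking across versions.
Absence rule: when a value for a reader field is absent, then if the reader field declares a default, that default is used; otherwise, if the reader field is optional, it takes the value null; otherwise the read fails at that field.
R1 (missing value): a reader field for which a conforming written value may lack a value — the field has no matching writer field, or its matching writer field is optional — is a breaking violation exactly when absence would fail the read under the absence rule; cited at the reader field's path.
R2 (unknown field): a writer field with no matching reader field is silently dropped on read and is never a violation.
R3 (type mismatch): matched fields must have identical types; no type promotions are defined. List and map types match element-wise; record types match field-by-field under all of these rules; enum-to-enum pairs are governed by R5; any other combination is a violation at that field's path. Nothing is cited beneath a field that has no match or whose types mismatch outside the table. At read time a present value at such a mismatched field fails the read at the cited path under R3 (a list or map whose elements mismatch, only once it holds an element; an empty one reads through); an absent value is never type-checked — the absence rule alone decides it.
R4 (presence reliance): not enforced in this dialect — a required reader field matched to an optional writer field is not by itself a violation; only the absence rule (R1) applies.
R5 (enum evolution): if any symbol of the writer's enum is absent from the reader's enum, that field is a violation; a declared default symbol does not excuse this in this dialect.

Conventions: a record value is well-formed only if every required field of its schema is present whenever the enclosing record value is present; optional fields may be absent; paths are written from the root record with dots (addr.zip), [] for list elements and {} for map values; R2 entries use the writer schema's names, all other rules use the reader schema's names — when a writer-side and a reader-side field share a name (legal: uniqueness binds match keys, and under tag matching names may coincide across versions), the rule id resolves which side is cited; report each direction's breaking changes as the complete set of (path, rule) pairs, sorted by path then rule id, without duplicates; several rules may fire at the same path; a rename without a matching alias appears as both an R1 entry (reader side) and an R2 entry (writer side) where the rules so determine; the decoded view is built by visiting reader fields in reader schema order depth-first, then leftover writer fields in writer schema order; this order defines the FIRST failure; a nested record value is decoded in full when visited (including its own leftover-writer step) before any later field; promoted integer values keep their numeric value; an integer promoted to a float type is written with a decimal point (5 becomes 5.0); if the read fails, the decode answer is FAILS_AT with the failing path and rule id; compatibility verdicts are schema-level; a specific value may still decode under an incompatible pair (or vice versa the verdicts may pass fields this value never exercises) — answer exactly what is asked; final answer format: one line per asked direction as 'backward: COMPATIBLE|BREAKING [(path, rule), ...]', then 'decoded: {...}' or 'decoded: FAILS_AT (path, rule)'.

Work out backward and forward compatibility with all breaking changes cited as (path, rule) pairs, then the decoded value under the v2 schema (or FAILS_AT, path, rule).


each type pair in User: writer, then reader
backward analysis of User with v2 as reader and v1 as writer:
  role: Color -> Color, writer optional; from role
  scores: list<int32> -> list<int32>, writer required; from scores
  contact: Geo -> Geo, writer required; from contact
  no writer field matches reader title
  rating: float32 -> float32, writer optional; from rating
  latitude: float32 -> float32, writer required; from latitude
  no writer field matches reader contact.email
  contact.id: int32 -> int32, writer required; from contact.id
  contact.signature: bytes -> bytes, writer required; from contact.signature
  => no violations; backward on User: COMPATIBLE
forward analysis of User with v1 as reader and v2 as writer:
  role: Color -> Color, writer optional; from role
  scores: list<int32> -> list<int32>, writer required; from scores
  contact: Geo -> Geo, writer required; from contact
  rating: float32 -> float32, writer optional; from rating
  latitude: float32 -> float32, writer required; from latitude
  leftover writer field: title
  contact.id: int32 -> int32, writer required; from contact.id
  contact.signature: bytes -> bytes, writer required; from contact.signature
  leftover writer field: contact.email
  => no violations; forward on User: COMPATIBLE
decode (reader v2):
  role := "FAX"
  scores := [12, 250]
  contact.email := null (absent, optional -> null)
  contact.id := 12
  contact.signature := 0x00
  title := "delta" (absent -> default)
  rating := 3.75 (absent -> default)
  latitude := -2.5
  => decoded: {"role": "FAX", "scores": [12, 250], "contact": {"email": null, "id": 12, "signature": 0x00}, "title": "delta", "rating": 3.75, "latitude": -2.5}

backward: COMPATIBLE []; forward: COMPATIBLE []; decoded: {"role": "FAX", "scores": [12, 250], "contact": {"email": null, "id": 12, "signature": 0x00}, "title": "delta", "rating": 3.75, "latitude": -2.5}
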